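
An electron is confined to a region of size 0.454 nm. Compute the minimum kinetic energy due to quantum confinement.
46.212 meV

Using the uncertainty principle:

1. Position uncertainty: Δx ≈ 4.540e-10 m
2. Minimum momentum uncertainty: Δp = ℏ/(2Δx) = 1.161e-25 kg·m/s
3. Minimum kinetic energy:
   KE = (Δp)²/(2m) = (1.161e-25)²/(2 × 9.109e-31 kg)
   KE = 7.404e-21 J = 46.212 meV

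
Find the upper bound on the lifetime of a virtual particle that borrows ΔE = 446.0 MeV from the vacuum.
7.379 × 10^-25 s

Using the energy-time uncertainty principle:
ΔEΔt ≥ ℏ/2

For a virtual particle borrowing energy ΔE, the maximum lifetime is:
Δt_max = ℏ/(2ΔE)

Converting energy:
ΔE = 446.0 MeV = 7.146e-11 J

Δt_max = (1.055e-34 J·s) / (2 × 7.146e-11 J)
Δt_max = 7.379e-25 s = 7.379 × 10^-25 s

Virtual particles with higher borrowed energy exist for shorter times.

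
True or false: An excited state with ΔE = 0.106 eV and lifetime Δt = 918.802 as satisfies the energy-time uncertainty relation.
No, it violates the uncertainty relation.

Calculate the product ΔEΔt:
ΔE = 0.106 eV = 1.698e-20 J
ΔEΔt = (1.698e-20 J) × (9.188e-16 s)
ΔEΔt = 1.560e-35 J·s

Compare to the minimum allowed value ℏ/2:
ℏ/2 = 5.273e-35 J·s

Since ΔEΔt = 1.560e-35 J·s < 5.273e-35 J·s = ℏ/2,
this violates the uncertainty relation.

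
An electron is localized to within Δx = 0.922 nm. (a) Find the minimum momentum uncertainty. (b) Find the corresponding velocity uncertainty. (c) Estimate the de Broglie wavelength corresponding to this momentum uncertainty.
(a) Δp_min = 5.719 × 10^-26 kg·m/s
(b) Δv_min = 62.781 km/s
(c) λ_dB = 11.586 nm

Step-by-step:

(a) From the uncertainty principle:
Δp_min = ℏ/(2Δx) = (1.055e-34 J·s)/(2 × 9.220e-10 m) = 5.719e-26 kg·m/s

(b) The velocity uncertainty:
Δv = Δp/m = (5.719e-26 kg·m/s)/(9.109e-31 kg) = 6.278e+04 m/s = 62.781 km/s

(c) The de Broglie wavelength for this momentum:
λ = h/p = (6.626e-34 J·s)/(5.719e-26 kg·m/s) = 1.159e-08 m = 11.586 nm

Note: The de Broglie wavelength is comparable to the localization size, as expected from wave-particle duality.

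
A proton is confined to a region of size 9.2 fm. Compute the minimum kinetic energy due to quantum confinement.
61.288 keV

Using the uncertainty principle:

1. Position uncertainty: Δx ≈ 9.200e-15 m
2. Minimum momentum uncertainty: Δp = ℏ/(2Δx) = 5.731e-21 kg·m/s
3. Minimum kinetic energy:
   KE = (Δp)²/(2m) = (5.731e-21)²/(2 × 1.673e-27 kg)
   KE = 9.819e-15 J = 61.288 keV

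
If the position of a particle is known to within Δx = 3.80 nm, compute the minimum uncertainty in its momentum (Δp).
1.388 × 10^-26 kg·m/s

Using the Heisenberg uncertainty principle:
ΔxΔp ≥ ℏ/2

The minimum uncertainty in momentum is:
Δp_min = ℏ/(2Δx)
Δp_min = (1.055e-34 J·s) / (2 × 3.800e-09 m)
Δp_min = 1.388e-26 kg·m/s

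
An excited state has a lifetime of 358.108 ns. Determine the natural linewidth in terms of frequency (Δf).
222.216 kHz

Using the energy-time uncertainty principle and E = hf:
ΔEΔt ≥ ℏ/2
hΔf·Δt ≥ ℏ/2

The minimum frequency uncertainty is:
Δf = ℏ/(2hτ) = 1/(4πτ)
Δf = 1/(4π × 3.581e-07 s)
Δf = 2.222e+05 Hz = 222.216 kHz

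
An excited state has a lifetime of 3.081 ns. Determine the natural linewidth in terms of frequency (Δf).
25.828 MHz

Using the energy-time uncertainty principle and E = hf:
ΔEΔt ≥ ℏ/2
hΔf·Δt ≥ ℏ/2

The minimum frequency uncertainty is:
Δf = ℏ/(2hτ) = 1/(4πτ)
Δf = 1/(4π × 3.081e-09 s)
Δf = 2.583e+07 Hz = 25.828 MHz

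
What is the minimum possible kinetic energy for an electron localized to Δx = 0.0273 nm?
12.780 eV

Localizing a particle requires giving it sufficient momentum uncertainty:

1. From uncertainty principle: Δp ≥ ℏ/(2Δx)
   Δp_min = (1.055e-34 J·s) / (2 × 2.730e-11 m)
   Δp_min = 1.931e-24 kg·m/s

2. This momentum uncertainty corresponds to kinetic energy:
   KE ≈ (Δp)²/(2m) = (1.931e-24)²/(2 × 9.109e-31 kg)
   KE = 2.048e-18 J = 12.780 eV

Tighter localization requires more energy.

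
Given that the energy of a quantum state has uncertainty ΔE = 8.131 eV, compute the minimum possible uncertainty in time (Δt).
40.475 as

Using the energy-time uncertainty principle:
ΔEΔt ≥ ℏ/2

The minimum uncertainty in time is:
Δt_min = ℏ/(2ΔE)
Δt_min = (1.055e-34 J·s) / (2 × 1.303e-18 J)
Δt_min = 4.048e-17 s = 40.475 as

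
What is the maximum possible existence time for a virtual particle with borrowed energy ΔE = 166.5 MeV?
1.977 ys

Using the energy-time uncertainty principle:
ΔEΔt ≥ ℏ/2

For a virtual particle borrowing energy ΔE, the maximum lifetime is:
Δt_max = ℏ/(2ΔE)

Converting energy:
ΔE = 166.5 MeV = 2.668e-11 J

Δt_max = (1.055e-34 J·s) / (2 × 2.668e-11 J)
Δt_max = 1.977e-24 s = 1.977 ys

Virtual particles with higher borrowed energy exist for shorter times.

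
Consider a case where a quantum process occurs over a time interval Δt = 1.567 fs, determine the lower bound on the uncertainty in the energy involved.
210.023 meV

Using the energy-time uncertainty principle:
ΔEΔt ≥ ℏ/2

The minimum uncertainty in energy is:
ΔE_min = ℏ/(2Δt)
ΔE_min = (1.055e-34 J·s) / (2 × 1.567e-15 s)
ΔE_min = 3.365e-20 J = 210.023 meV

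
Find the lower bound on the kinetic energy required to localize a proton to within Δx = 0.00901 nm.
63.901 meV

Localizing a particle requires giving it sufficient momentum uncertainty:

1. From uncertainty principle: Δp ≥ ℏ/(2Δx)
   Δp_min = (1.055e-34 J·s) / (2 × 9.010e-12 m)
   Δp_min = 5.852e-24 kg·m/s

2. This momentum uncertainty corresponds to kinetic energy:
   KE ≈ (Δp)²/(2m) = (5.852e-24)²/(2 × 1.673e-27 kg)
   KE = 1.024e-20 J = 63.901 meV

Tighter localization requires more energy.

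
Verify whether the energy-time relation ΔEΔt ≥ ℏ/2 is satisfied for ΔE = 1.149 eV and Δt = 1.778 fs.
Yes, it satisfies the uncertainty relation.

Calculate the product ΔEΔt:
ΔE = 1.149 eV = 1.841e-19 J
ΔEΔt = (1.841e-19 J) × (1.778e-15 s)
ΔEΔt = 3.273e-34 J·s

Compare to the minimum allowed value ℏ/2:
ℏ/2 = 5.273e-35 J·s

Since ΔEΔt = 3.273e-34 J·s ≥ 5.273e-35 J·s = ℏ/2,
this satisfies the uncertainty relation.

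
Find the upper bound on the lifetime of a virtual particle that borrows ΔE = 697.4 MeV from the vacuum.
4.719 × 10^-25 s

Using the energy-time uncertainty principle:
ΔEΔt ≥ ℏ/2

For a virtual particle borrowing energy ΔE, the maximum lifetime is:
Δt_max = ℏ/(2ΔE)

Converting energy:
ΔE = 697.4 MeV = 1.117e-10 J

Δt_max = (1.055e-34 J·s) / (2 × 1.117e-10 J)
Δt_max = 4.719e-25 s = 4.719 × 10^-25 s

Virtual particles with higher borrowed energy exist for shorter times.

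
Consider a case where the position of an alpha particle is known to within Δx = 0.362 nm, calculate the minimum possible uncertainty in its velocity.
21.921 m/s

Using the Heisenberg uncertainty principle and Δp = mΔv:
ΔxΔp ≥ ℏ/2
Δx(mΔv) ≥ ℏ/2

The minimum uncertainty in velocity is:
Δv_min = ℏ/(2mΔx)
Δv_min = (1.055e-34 J·s) / (2 × 6.645e-27 kg × 3.620e-10 m)
Δv_min = 2.192e+01 m/s = 21.921 m/s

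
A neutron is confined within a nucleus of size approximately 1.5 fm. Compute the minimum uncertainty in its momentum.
3.515 × 10^-20 kg·m/s

Using the Heisenberg uncertainty principle:
ΔxΔp ≥ ℏ/2

With Δx ≈ L = 1.500e-15 m (the confinement size):
Δp_min = ℏ/(2Δx)
Δp_min = (1.055e-34 J·s) / (2 × 1.500e-15 m)
Δp_min = 3.515e-20 kg·m/s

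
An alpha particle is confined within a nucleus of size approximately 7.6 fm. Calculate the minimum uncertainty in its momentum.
6.938 × 10^-21 kg·m/s

Using the Heisenberg uncertainty principle:
ΔxΔp ≥ ℏ/2

With Δx ≈ L = 7.600e-15 m (the confinement size):
Δp_min = ℏ/(2Δx)
Δp_min = (1.055e-34 J·s) / (2 × 7.600e-15 m)
Δp_min = 6.938e-21 kg·m/s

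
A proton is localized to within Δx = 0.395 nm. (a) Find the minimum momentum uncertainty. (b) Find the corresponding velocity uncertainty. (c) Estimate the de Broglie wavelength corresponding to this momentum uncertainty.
(a) Δp_min = 1.335 × 10^-25 kg·m/s
(b) Δv_min = 79.809 m/s
(c) λ_dB = 4.964 nm

Step-by-step:

(a) From the uncertainty principle:
Δp_min = ℏ/(2Δx) = (1.055e-34 J·s)/(2 × 3.950e-10 m) = 1.335e-25 kg·m/s

(b) The velocity uncertainty:
Δv = Δp/m = (1.335e-25 kg·m/s)/(1.673e-27 kg) = 7.981e+01 m/s = 79.809 m/s

(c) The de Broglie wavelength for this momentum:
λ = h/p = (6.626e-34 J·s)/(1.335e-25 kg·m/s) = 4.964e-09 m = 4.964 nm

Note: The de Broglie wavelength is comparable to the localization size, as expected from wave-particle duality.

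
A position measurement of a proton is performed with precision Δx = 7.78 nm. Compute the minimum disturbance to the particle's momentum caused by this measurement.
6.777 × 10^-27 kg·m/s

The uncertainty principle implies that measuring position disturbs momentum:
ΔxΔp ≥ ℏ/2

When we measure position with precision Δx, we necessarily introduce a momentum uncertainty:
Δp ≥ ℏ/(2Δx)
Δp_min = (1.055e-34 J·s) / (2 × 7.780e-09 m)
Δp_min = 6.777e-27 kg·m/s

The more precisely we measure position, the greater the momentum disturbance.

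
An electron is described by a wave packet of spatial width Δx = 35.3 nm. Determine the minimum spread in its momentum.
1.494 × 10^-27 kg·m/s

For a wave packet, the spatial width Δx and momentum spread Δp are related by the uncertainty principle:
ΔxΔp ≥ ℏ/2

The minimum momentum spread is:
Δp_min = ℏ/(2Δx)
Δp_min = (1.055e-34 J·s) / (2 × 3.530e-08 m)
Δp_min = 1.494e-27 kg·m/s

A wave packet cannot have both a well-defined position and well-defined momentum.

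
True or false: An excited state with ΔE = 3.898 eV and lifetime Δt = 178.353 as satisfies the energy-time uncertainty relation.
Yes, it satisfies the uncertainty relation.

Calculate the product ΔEΔt:
ΔE = 3.898 eV = 6.245e-19 J
ΔEΔt = (6.245e-19 J) × (1.784e-16 s)
ΔEΔt = 1.114e-34 J·s

Compare to the minimum allowed value ℏ/2:
ℏ/2 = 5.273e-35 J·s

Since ΔEΔt = 1.114e-34 J·s ≥ 5.273e-35 J·s = ℏ/2,
this satisfies the uncertainty relation.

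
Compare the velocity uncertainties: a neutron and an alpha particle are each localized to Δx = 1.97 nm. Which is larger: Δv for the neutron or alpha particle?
The neutron has the larger minimum velocity uncertainty, by a ratio of 4.0.

For both particles, Δp_min = ℏ/(2Δx) = 2.677e-26 kg·m/s (same for both).

The velocity uncertainty is Δv = Δp/m:
- neutron: Δv = 2.677e-26 / 1.675e-27 = 1.598e+01 m/s = 15.980 m/s
- alpha particle: Δv = 2.677e-26 / 6.645e-27 = 4.028e+00 m/s = 4.028 m/s

Ratio: 1.598e+01 / 4.028e+00 = 4.0

The lighter particle has larger velocity uncertainty because Δv ∝ 1/m.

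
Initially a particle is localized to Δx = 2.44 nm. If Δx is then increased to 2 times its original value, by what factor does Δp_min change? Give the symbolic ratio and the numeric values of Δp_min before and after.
Original Δp_min = 2.161 × 10^-26 kg·m/s; new Δp'_min = 1.081 × 10^-26 kg·m/s; ratio Δp'_min/Δp_min = 1/2.

From the uncertainty principle ΔxΔp ≥ ℏ/2, the minimum momentum uncertainty is Δp_min = ℏ/(2Δx).

Original (Δx = 2.44 nm = 2.440e-09 m):
Δp_min = (1.055e-34 J·s)/(2 × 2.440e-09 m) = 2.161e-26 kg·m/s

When Δx → 2Δx:
Δp'_min = ℏ/(2 × 2Δx) = (1/2) × ℏ/(2Δx) = (1/2) × Δp_min
Δp'_min = 1/2 × 2.161e-26 kg·m/s = 1.081e-26 kg·m/s

Since Δp_min ∝ 1/Δx, when Δx is increased to 2 times its original value, Δp_min decreases to 1/2 of its original value.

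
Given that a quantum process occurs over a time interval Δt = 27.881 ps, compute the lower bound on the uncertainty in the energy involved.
11.804 μeV

Using the energy-time uncertainty principle:
ΔEΔt ≥ ℏ/2

The minimum uncertainty in energy is:
ΔE_min = ℏ/(2Δt)
ΔE_min = (1.055e-34 J·s) / (2 × 2.788e-11 s)
ΔE_min = 1.891e-24 J = 11.804 μeV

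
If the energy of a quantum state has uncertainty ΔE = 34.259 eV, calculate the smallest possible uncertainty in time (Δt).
9.606 as

Using the energy-time uncertainty principle:
ΔEΔt ≥ ℏ/2

The minimum uncertainty in time is:
Δt_min = ℏ/(2ΔE)
Δt_min = (1.055e-34 J·s) / (2 × 5.489e-18 J)
Δt_min = 9.606e-18 s = 9.606 as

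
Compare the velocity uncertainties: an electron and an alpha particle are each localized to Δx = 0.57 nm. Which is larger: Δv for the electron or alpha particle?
The electron has the larger minimum velocity uncertainty, by a ratio of 7294.3.

For both particles, Δp_min = ℏ/(2Δx) = 9.251e-26 kg·m/s (same for both).

The velocity uncertainty is Δv = Δp/m:
- electron: Δv = 9.251e-26 / 9.109e-31 = 1.016e+05 m/s = 101.551 km/s
- alpha particle: Δv = 9.251e-26 / 6.645e-27 = 1.392e+01 m/s = 13.922 m/s

Ratio: 1.016e+05 / 1.392e+01 = 7294.3

The lighter particle has larger velocity uncertainty because Δv ∝ 1/m.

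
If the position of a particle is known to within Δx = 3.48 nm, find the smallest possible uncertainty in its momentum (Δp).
1.515 × 10^-26 kg·m/s

Using the Heisenberg uncertainty principle:
ΔxΔp ≥ ℏ/2

The minimum uncertainty in momentum is:
Δp_min = ℏ/(2Δx)
Δp_min = (1.055e-34 J·s) / (2 × 3.480e-09 m)
Δp_min = 1.515e-26 kg·m/s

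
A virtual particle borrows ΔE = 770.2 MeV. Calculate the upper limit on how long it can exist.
4.273 × 10^-25 s

Using the energy-time uncertainty principle:
ΔEΔt ≥ ℏ/2

For a virtual particle borrowing energy ΔE, the maximum lifetime is:
Δt_max = ℏ/(2ΔE)

Converting energy:
ΔE = 770.2 MeV = 1.234e-10 J

Δt_max = (1.055e-34 J·s) / (2 × 1.234e-10 J)
Δt_max = 4.273e-25 s = 4.273 × 10^-25 s

Virtual particles with higher borrowed energy exist for shorter times.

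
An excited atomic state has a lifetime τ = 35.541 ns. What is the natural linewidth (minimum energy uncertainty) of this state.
9.260 neV

Using the energy-time uncertainty principle:
ΔEΔt ≥ ℏ/2

The lifetime τ represents the time uncertainty Δt.
The natural linewidth (minimum energy uncertainty) is:

ΔE = ℏ/(2τ)
ΔE = (1.055e-34 J·s) / (2 × 3.554e-08 s)
ΔE = 1.484e-27 J = 9.260 neV

This natural linewidth limits the precision of spectroscopic measurements.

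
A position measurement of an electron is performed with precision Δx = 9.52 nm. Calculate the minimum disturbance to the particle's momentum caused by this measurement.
5.539 × 10^-27 kg·m/s

The uncertainty principle implies that measuring position disturbs momentum:
ΔxΔp ≥ ℏ/2

When we measure position with precision Δx, we necessarily introduce a momentum uncertainty:
Δp ≥ ℏ/(2Δx)
Δp_min = (1.055e-34 J·s) / (2 × 9.520e-09 m)
Δp_min = 5.539e-27 kg·m/s

The more precisely we measure position, the greater the momentum disturbance.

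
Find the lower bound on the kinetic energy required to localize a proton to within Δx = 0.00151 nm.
2.275 eV

Localizing a particle requires giving it sufficient momentum uncertainty:

1. From uncertainty principle: Δp ≥ ℏ/(2Δx)
   Δp_min = (1.055e-34 J·s) / (2 × 1.510e-12 m)
   Δp_min = 3.492e-23 kg·m/s

2. This momentum uncertainty corresponds to kinetic energy:
   KE ≈ (Δp)²/(2m) = (3.492e-23)²/(2 × 1.673e-27 kg)
   KE = 3.645e-19 J = 2.275 eV

Tighter localization requires more energy.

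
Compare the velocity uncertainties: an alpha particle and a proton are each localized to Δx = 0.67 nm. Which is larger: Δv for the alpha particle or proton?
The proton has the larger minimum velocity uncertainty, by a ratio of 4.0.

For both particles, Δp_min = ℏ/(2Δx) = 7.870e-26 kg·m/s (same for both).

The velocity uncertainty is Δv = Δp/m:
- alpha particle: Δv = 7.870e-26 / 6.645e-27 = 1.184e+01 m/s = 11.844 m/s
- proton: Δv = 7.870e-26 / 1.673e-27 = 4.705e+01 m/s = 47.052 m/s

Ratio: 4.705e+01 / 1.184e+01 = 4.0

The lighter particle has larger velocity uncertainty because Δv ∝ 1/m.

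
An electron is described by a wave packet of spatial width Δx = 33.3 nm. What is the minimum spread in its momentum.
1.583 × 10^-27 kg·m/s

For a wave packet, the spatial width Δx and momentum spread Δp are related by the uncertainty principle:
ΔxΔp ≥ ℏ/2

The minimum momentum spread is:
Δp_min = ℏ/(2Δx)
Δp_min = (1.055e-34 J·s) / (2 × 3.330e-08 m)
Δp_min = 1.583e-27 kg·m/s

A wave packet cannot have both a well-defined position and well-defined momentum.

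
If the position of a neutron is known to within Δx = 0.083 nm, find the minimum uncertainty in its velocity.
379.291 m/s

Using the Heisenberg uncertainty principle and Δp = mΔv:
ΔxΔp ≥ ℏ/2
Δx(mΔv) ≥ ℏ/2

The minimum uncertainty in velocity is:
Δv_min = ℏ/(2mΔx)
Δv_min = (1.055e-34 J·s) / (2 × 1.675e-27 kg × 8.300e-11 m)
Δv_min = 3.793e+02 m/s = 379.291 m/s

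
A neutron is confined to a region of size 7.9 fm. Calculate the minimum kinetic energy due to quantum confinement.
83.005 keV

Using the uncertainty principle:

1. Position uncertainty: Δx ≈ 7.900e-15 m
2. Minimum momentum uncertainty: Δp = ℏ/(2Δx) = 6.675e-21 kg·m/s
3. Minimum kinetic energy:
   KE = (Δp)²/(2m) = (6.675e-21)²/(2 × 1.675e-27 kg)
   KE = 1.330e-14 J = 83.005 keV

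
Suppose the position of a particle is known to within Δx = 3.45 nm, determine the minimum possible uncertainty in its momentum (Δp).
1.528 × 10^-26 kg·m/s

Using the Heisenberg uncertainty principle:
ΔxΔp ≥ ℏ/2

The minimum uncertainty in momentum is:
Δp_min = ℏ/(2Δx)
Δp_min = (1.055e-34 J·s) / (2 × 3.450e-09 m)
Δp_min = 1.528e-26 kg·m/s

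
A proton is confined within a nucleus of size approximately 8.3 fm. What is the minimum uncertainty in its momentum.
6.353 × 10^-21 kg·m/s

Using the Heisenberg uncertainty principle:
ΔxΔp ≥ ℏ/2

With Δx ≈ L = 8.300e-15 m (the confinement size):
Δp_min = ℏ/(2Δx)
Δp_min = (1.055e-34 J·s) / (2 × 8.300e-15 m)
Δp_min = 6.353e-21 kg·m/s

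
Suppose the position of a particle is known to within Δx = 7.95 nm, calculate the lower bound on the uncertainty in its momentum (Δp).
6.633 × 10^-27 kg·m/s

Using the Heisenberg uncertainty principle:
ΔxΔp ≥ ℏ/2

The minimum uncertainty in momentum is:
Δp_min = ℏ/(2Δx)
Δp_min = (1.055e-34 J·s) / (2 × 7.950e-09 m)
Δp_min = 6.633e-27 kg·m/s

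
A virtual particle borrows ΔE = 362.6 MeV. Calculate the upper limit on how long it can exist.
9.076 × 10^-25 s

Using the energy-time uncertainty principle:
ΔEΔt ≥ ℏ/2

For a virtual particle borrowing energy ΔE, the maximum lifetime is:
Δt_max = ℏ/(2ΔE)

Converting energy:
ΔE = 362.6 MeV = 5.809e-11 J

Δt_max = (1.055e-34 J·s) / (2 × 5.809e-11 J)
Δt_max = 9.076e-25 s = 9.076 × 10^-25 s

Virtual particles with higher borrowed energy exist for shorter times.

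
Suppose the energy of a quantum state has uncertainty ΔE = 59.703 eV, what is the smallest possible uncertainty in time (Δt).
5.512 as

Using the energy-time uncertainty principle:
ΔEΔt ≥ ℏ/2

The minimum uncertainty in time is:
Δt_min = ℏ/(2ΔE)
Δt_min = (1.055e-34 J·s) / (2 × 9.565e-18 J)
Δt_min = 5.512e-18 s = 5.512 as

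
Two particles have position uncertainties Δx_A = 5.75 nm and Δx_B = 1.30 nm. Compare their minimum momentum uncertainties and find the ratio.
Particle B has the larger minimum momentum uncertainty, by a factor of 4.42.

For each particle, the minimum momentum uncertainty is Δp_min = ℏ/(2Δx):

Particle A: Δp_A = ℏ/(2×5.750e-09 m) = 9.170e-27 kg·m/s
Particle B: Δp_B = ℏ/(2×1.300e-09 m) = 4.056e-26 kg·m/s

Ratio: Δp_B/Δp_A = 4.42

Since Δp_min ∝ 1/Δx, the particle with smaller position uncertainty (B) has larger momentum uncertainty.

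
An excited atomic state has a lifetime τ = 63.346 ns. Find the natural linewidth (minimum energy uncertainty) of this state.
5.195 neV

Using the energy-time uncertainty principle:
ΔEΔt ≥ ℏ/2

The lifetime τ represents the time uncertainty Δt.
The natural linewidth (minimum energy uncertainty) is:

ΔE = ℏ/(2τ)
ΔE = (1.055e-34 J·s) / (2 × 6.335e-08 s)
ΔE = 8.324e-28 J = 5.195 neV

This natural linewidth limits the precision of spectroscopic measurements.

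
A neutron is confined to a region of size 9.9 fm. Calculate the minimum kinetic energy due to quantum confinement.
52.855 keV

Using the uncertainty principle:

1. Position uncertainty: Δx ≈ 9.900e-15 m
2. Minimum momentum uncertainty: Δp = ℏ/(2Δx) = 5.326e-21 kg·m/s
3. Minimum kinetic energy:
   KE = (Δp)²/(2m) = (5.326e-21)²/(2 × 1.675e-27 kg)
   KE = 8.468e-15 J = 52.855 keV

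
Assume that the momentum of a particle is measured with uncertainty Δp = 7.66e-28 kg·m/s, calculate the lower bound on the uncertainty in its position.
68.836 nm

Using the Heisenberg uncertainty principle:
ΔxΔp ≥ ℏ/2

The minimum uncertainty in position is:
Δx_min = ℏ/(2Δp)
Δx_min = (1.055e-34 J·s) / (2 × 7.660e-28 kg·m/s)
Δx_min = 6.884e-08 m = 68.836 nm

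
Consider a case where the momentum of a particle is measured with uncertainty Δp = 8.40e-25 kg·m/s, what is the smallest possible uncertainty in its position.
62.772 pm

Using the Heisenberg uncertainty principle:
ΔxΔp ≥ ℏ/2

The minimum uncertainty in position is:
Δx_min = ℏ/(2Δp)
Δx_min = (1.055e-34 J·s) / (2 × 8.400e-25 kg·m/s)
Δx_min = 6.277e-11 m = 62.772 pm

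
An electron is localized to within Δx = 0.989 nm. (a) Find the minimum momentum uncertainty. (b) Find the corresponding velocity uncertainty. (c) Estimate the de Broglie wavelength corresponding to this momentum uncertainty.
(a) Δp_min = 5.332 × 10^-26 kg·m/s
(b) Δv_min = 58.528 km/s
(c) λ_dB = 12.428 nm

Step-by-step:

(a) From the uncertainty principle:
Δp_min = ℏ/(2Δx) = (1.055e-34 J·s)/(2 × 9.890e-10 m) = 5.332e-26 kg·m/s

(b) The velocity uncertainty:
Δv = Δp/m = (5.332e-26 kg·m/s)/(9.109e-31 kg) = 5.853e+04 m/s = 58.528 km/s

(c) The de Broglie wavelength for this momentum:
λ = h/p = (6.626e-34 J·s)/(5.332e-26 kg·m/s) = 1.243e-08 m = 12.428 nm

Note: The de Broglie wavelength is comparable to the localization size, as expected from wave-particle duality.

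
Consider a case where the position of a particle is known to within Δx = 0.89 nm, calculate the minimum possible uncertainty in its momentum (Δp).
5.925 × 10^-26 kg·m/s

Using the Heisenberg uncertainty principle:
ΔxΔp ≥ ℏ/2

The minimum uncertainty in momentum is:
Δp_min = ℏ/(2Δx)
Δp_min = (1.055e-34 J·s) / (2 × 8.900e-10 m)
Δp_min = 5.925e-26 kg·m/s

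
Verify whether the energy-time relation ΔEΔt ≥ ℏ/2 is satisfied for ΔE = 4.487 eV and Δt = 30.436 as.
No, it violates the uncertainty relation.

Calculate the product ΔEΔt:
ΔE = 4.487 eV = 7.189e-19 J
ΔEΔt = (7.189e-19 J) × (3.044e-17 s)
ΔEΔt = 2.188e-35 J·s

Compare to the minimum allowed value ℏ/2:
ℏ/2 = 5.273e-35 J·s

Since ΔEΔt = 2.188e-35 J·s < 5.273e-35 J·s = ℏ/2,
this violates the uncertainty relation.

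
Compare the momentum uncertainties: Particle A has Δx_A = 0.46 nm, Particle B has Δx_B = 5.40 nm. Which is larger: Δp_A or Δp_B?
Particle A has the larger minimum momentum uncertainty, by a factor of 11.74.

For each particle, the minimum momentum uncertainty is Δp_min = ℏ/(2Δx):

Particle A: Δp_A = ℏ/(2×4.600e-10 m) = 1.146e-25 kg·m/s
Particle B: Δp_B = ℏ/(2×5.400e-09 m) = 9.765e-27 kg·m/s

Ratio: Δp_A/Δp_B = 11.74

Since Δp_min ∝ 1/Δx, the particle with smaller position uncertainty (A) has larger momentum uncertainty.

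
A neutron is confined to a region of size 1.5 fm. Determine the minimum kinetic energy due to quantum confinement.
2.302 MeV

Using the uncertainty principle:

1. Position uncertainty: Δx ≈ 1.500e-15 m
2. Minimum momentum uncertainty: Δp = ℏ/(2Δx) = 3.515e-20 kg·m/s
3. Minimum kinetic energy:
   KE = (Δp)²/(2m) = (3.515e-20)²/(2 × 1.675e-27 kg)
   KE = 3.689e-13 J = 2.302 MeV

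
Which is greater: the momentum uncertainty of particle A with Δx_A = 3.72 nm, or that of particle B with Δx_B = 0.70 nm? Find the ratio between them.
Particle B has the larger minimum momentum uncertainty, by a factor of 5.31.

For each particle, the minimum momentum uncertainty is Δp_min = ℏ/(2Δx):

Particle A: Δp_A = ℏ/(2×3.720e-09 m) = 1.417e-26 kg·m/s
Particle B: Δp_B = ℏ/(2×7.000e-10 m) = 7.533e-26 kg·m/s

Ratio: Δp_B/Δp_A = 5.31

Since Δp_min ∝ 1/Δx, the particle with smaller position uncertainty (B) has larger momentum uncertainty.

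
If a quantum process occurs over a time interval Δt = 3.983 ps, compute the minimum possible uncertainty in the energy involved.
82.628 μeV

Using the energy-time uncertainty principle:
ΔEΔt ≥ ℏ/2

The minimum uncertainty in energy is:
ΔE_min = ℏ/(2Δt)
ΔE_min = (1.055e-34 J·s) / (2 × 3.983e-12 s)
ΔE_min = 1.324e-23 J = 82.628 μeV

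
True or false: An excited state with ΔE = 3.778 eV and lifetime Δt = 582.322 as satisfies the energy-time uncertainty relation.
Yes, it satisfies the uncertainty relation.

Calculate the product ΔEΔt:
ΔE = 3.778 eV = 6.053e-19 J
ΔEΔt = (6.053e-19 J) × (5.823e-16 s)
ΔEΔt = 3.525e-34 J·s

Compare to the minimum allowed value ℏ/2:
ℏ/2 = 5.273e-35 J·s

Since ΔEΔt = 3.525e-34 J·s ≥ 5.273e-35 J·s = ℏ/2,
this satisfies the uncertainty relation.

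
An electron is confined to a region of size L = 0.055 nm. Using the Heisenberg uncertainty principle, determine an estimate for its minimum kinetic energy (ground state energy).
3.149 eV

Using the uncertainty principle to estimate ground state energy:

1. The position uncertainty is approximately the confinement size:
   Δx ≈ L = 5.500e-11 m

2. From ΔxΔp ≥ ℏ/2, the minimum momentum uncertainty is:
   Δp ≈ ℏ/(2L) = 9.587e-25 kg·m/s

3. The kinetic energy is approximately:
   KE ≈ (Δp)²/(2m) = (9.587e-25)²/(2 × 9.109e-31 kg)
   KE ≈ 5.045e-19 J = 3.149 eV

This is an order-of-magnitude estimate of the ground state energy.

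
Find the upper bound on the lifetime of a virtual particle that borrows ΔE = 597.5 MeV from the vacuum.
5.508 × 10^-25 s

Using the energy-time uncertainty principle:
ΔEΔt ≥ ℏ/2

For a virtual particle borrowing energy ΔE, the maximum lifetime is:
Δt_max = ℏ/(2ΔE)

Converting energy:
ΔE = 597.5 MeV = 9.573e-11 J

Δt_max = (1.055e-34 J·s) / (2 × 9.573e-11 J)
Δt_max = 5.508e-25 s = 5.508 × 10^-25 s

Virtual particles with higher borrowed energy exist for shorter times.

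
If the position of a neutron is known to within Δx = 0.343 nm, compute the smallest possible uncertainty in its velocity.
91.782 m/s

Using the Heisenberg uncertainty principle and Δp = mΔv:
ΔxΔp ≥ ℏ/2
Δx(mΔv) ≥ ℏ/2

The minimum uncertainty in velocity is:
Δv_min = ℏ/(2mΔx)
Δv_min = (1.055e-34 J·s) / (2 × 1.675e-27 kg × 3.430e-10 m)
Δv_min = 9.178e+01 m/s = 91.782 m/s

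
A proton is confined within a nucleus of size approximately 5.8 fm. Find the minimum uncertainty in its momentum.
9.091 × 10^-21 kg·m/s

Using the Heisenberg uncertainty principle:
ΔxΔp ≥ ℏ/2

With Δx ≈ L = 5.800e-15 m (the confinement size):
Δp_min = ℏ/(2Δx)
Δp_min = (1.055e-34 J·s) / (2 × 5.800e-15 m)
Δp_min = 9.091e-21 kg·m/s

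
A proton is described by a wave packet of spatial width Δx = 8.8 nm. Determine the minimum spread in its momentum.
5.992 × 10^-27 kg·m/s

For a wave packet, the spatial width Δx and momentum spread Δp are related by the uncertainty principle:
ΔxΔp ≥ ℏ/2

The minimum momentum spread is:
Δp_min = ℏ/(2Δx)
Δp_min = (1.055e-34 J·s) / (2 × 8.800e-09 m)
Δp_min = 5.992e-27 kg·m/s

A wave packet cannot have both a well-defined position and well-defined momentum.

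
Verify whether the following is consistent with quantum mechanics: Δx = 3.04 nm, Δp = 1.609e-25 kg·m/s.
Yes, it satisfies the uncertainty principle.

Calculate the product ΔxΔp:
ΔxΔp = (3.040e-09 m) × (1.609e-25 kg·m/s)
ΔxΔp = 4.891e-34 J·s

Compare to the minimum allowed value ℏ/2:
ℏ/2 = 5.273e-35 J·s

Since ΔxΔp = 4.891e-34 J·s ≥ 5.273e-35 J·s = ℏ/2,
the measurement satisfies the uncertainty principle.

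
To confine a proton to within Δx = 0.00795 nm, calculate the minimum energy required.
82.077 meV

Localizing a particle requires giving it sufficient momentum uncertainty:

1. From uncertainty principle: Δp ≥ ℏ/(2Δx)
   Δp_min = (1.055e-34 J·s) / (2 × 7.950e-12 m)
   Δp_min = 6.633e-24 kg·m/s

2. This momentum uncertainty corresponds to kinetic energy:
   KE ≈ (Δp)²/(2m) = (6.633e-24)²/(2 × 1.673e-27 kg)
   KE = 1.315e-20 J = 82.077 meV

Tighter localization requires more energy.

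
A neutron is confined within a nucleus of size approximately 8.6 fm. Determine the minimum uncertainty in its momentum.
6.131 × 10^-21 kg·m/s

Using the Heisenberg uncertainty principle:
ΔxΔp ≥ ℏ/2

With Δx ≈ L = 8.600e-15 m (the confinement size):
Δp_min = ℏ/(2Δx)
Δp_min = (1.055e-34 J·s) / (2 × 8.600e-15 m)
Δp_min = 6.131e-21 kg·m/s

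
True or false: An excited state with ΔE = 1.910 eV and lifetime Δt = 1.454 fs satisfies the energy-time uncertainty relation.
Yes, it satisfies the uncertainty relation.

Calculate the product ΔEΔt:
ΔE = 1.910 eV = 3.060e-19 J
ΔEΔt = (3.060e-19 J) × (1.454e-15 s)
ΔEΔt = 4.449e-34 J·s

Compare to the minimum allowed value ℏ/2:
ℏ/2 = 5.273e-35 J·s

Since ΔEΔt = 4.449e-34 J·s ≥ 5.273e-35 J·s = ℏ/2,
this satisfies the uncertainty relation.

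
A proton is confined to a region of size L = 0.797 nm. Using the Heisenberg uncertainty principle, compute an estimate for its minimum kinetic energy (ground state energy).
8.167 μeV

Using the uncertainty principle to estimate ground state energy:

1. The position uncertainty is approximately the confinement size:
   Δx ≈ L = 7.970e-10 m

2. From ΔxΔp ≥ ℏ/2, the minimum momentum uncertainty is:
   Δp ≈ ℏ/(2L) = 6.616e-26 kg·m/s

3. The kinetic energy is approximately:
   KE ≈ (Δp)²/(2m) = (6.616e-26)²/(2 × 1.673e-27 kg)
   KE ≈ 1.308e-24 J = 8.167 μeV

This is an order-of-magnitude estimate of the ground state energy.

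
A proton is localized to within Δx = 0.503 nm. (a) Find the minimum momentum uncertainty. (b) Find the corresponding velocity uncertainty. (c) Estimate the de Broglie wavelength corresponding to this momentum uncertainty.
(a) Δp_min = 1.048 × 10^-25 kg·m/s
(b) Δv_min = 62.673 m/s
(c) λ_dB = 6.321 nm

Step-by-step:

(a) From the uncertainty principle:
Δp_min = ℏ/(2Δx) = (1.055e-34 J·s)/(2 × 5.030e-10 m) = 1.048e-25 kg·m/s

(b) The velocity uncertainty:
Δv = Δp/m = (1.048e-25 kg·m/s)/(1.673e-27 kg) = 6.267e+01 m/s = 62.673 m/s

(c) The de Broglie wavelength for this momentum:
λ = h/p = (6.626e-34 J·s)/(1.048e-25 kg·m/s) = 6.321e-09 m = 6.321 nm

Note: The de Broglie wavelength is comparable to the localization size, as expected from wave-particle duality.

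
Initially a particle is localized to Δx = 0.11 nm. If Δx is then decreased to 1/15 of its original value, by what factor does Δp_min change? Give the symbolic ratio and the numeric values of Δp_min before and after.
Original Δp_min = 4.794 × 10^-25 kg·m/s; new Δp'_min = 7.190 × 10^-24 kg·m/s; ratio Δp'_min/Δp_min = 15.

From the uncertainty principle ΔxΔp ≥ ℏ/2, the minimum momentum uncertainty is Δp_min = ℏ/(2Δx).

Original (Δx = 0.11 nm = 1.100e-10 m):
Δp_min = (1.055e-34 J·s)/(2 × 1.100e-10 m) = 4.794e-25 kg·m/s

When Δx → (1/15)Δx:
Δp'_min = ℏ/(2 × (1/15)Δx) = 15 × ℏ/(2Δx) = 15 × Δp_min
Δp'_min = 15 × 4.794e-25 kg·m/s = 7.190e-24 kg·m/s

Since Δp_min ∝ 1/Δx, when Δx is decreased to 1/15 of its original value, Δp_min increases to 15 times its original value.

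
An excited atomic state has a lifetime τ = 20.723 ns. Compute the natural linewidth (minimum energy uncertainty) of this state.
15.881 neV

Using the energy-time uncertainty principle:
ΔEΔt ≥ ℏ/2

The lifetime τ represents the time uncertainty Δt.
The natural linewidth (minimum energy uncertainty) is:

ΔE = ℏ/(2τ)
ΔE = (1.055e-34 J·s) / (2 × 2.072e-08 s)
ΔE = 2.544e-27 J = 15.881 neV

This natural linewidth limits the precision of spectroscopic measurements.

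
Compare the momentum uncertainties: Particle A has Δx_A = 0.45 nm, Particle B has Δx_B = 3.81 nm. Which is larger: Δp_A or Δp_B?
Particle A has the larger minimum momentum uncertainty, by a factor of 8.47.

For each particle, the minimum momentum uncertainty is Δp_min = ℏ/(2Δx):

Particle A: Δp_A = ℏ/(2×4.500e-10 m) = 1.172e-25 kg·m/s
Particle B: Δp_B = ℏ/(2×3.810e-09 m) = 1.384e-26 kg·m/s

Ratio: Δp_A/Δp_B = 8.47

Since Δp_min ∝ 1/Δx, the particle with smaller position uncertainty (A) has larger momentum uncertainty.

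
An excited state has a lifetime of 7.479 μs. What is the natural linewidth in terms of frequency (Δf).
10.640 kHz

Using the energy-time uncertainty principle and E = hf:
ΔEΔt ≥ ℏ/2
hΔf·Δt ≥ ℏ/2

The minimum frequency uncertainty is:
Δf = ℏ/(2hτ) = 1/(4πτ)
Δf = 1/(4π × 7.479e-06 s)
Δf = 1.064e+04 Hz = 10.640 kHz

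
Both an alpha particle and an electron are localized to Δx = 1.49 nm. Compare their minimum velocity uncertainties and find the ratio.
The electron has the larger minimum velocity uncertainty, by a ratio of 7294.3.

For both particles, Δp_min = ℏ/(2Δx) = 3.539e-26 kg·m/s (same for both).

The velocity uncertainty is Δv = Δp/m:
- alpha particle: Δv = 3.539e-26 / 6.645e-27 = 5.326e+00 m/s = 5.326 m/s
- electron: Δv = 3.539e-26 / 9.109e-31 = 3.885e+04 m/s = 38.848 km/s

Ratio: 3.885e+04 / 5.326e+00 = 7294.3

The lighter particle has larger velocity uncertainty because Δv ∝ 1/m.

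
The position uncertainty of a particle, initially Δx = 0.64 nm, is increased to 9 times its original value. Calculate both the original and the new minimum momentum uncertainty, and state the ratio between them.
Original Δp_min = 8.239 × 10^-26 kg·m/s; new Δp'_min = 9.154 × 10^-27 kg·m/s; ratio Δp'_min/Δp_min = 1/9.

From the uncertainty principle ΔxΔp ≥ ℏ/2, the minimum momentum uncertainty is Δp_min = ℏ/(2Δx).

Original (Δx = 0.64 nm = 6.400e-10 m):
Δp_min = (1.055e-34 J·s)/(2 × 6.400e-10 m) = 8.239e-26 kg·m/s

When Δx → 9Δx:
Δp'_min = ℏ/(2 × 9Δx) = (1/9) × ℏ/(2Δx) = (1/9) × Δp_min
Δp'_min = 1/9 × 8.239e-26 kg·m/s = 9.154e-27 kg·m/s

Since Δp_min ∝ 1/Δx, when Δx is increased to 9 times its original value, Δp_min decreases to 1/9 of its original value.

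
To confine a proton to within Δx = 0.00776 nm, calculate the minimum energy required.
86.145 meV

Localizing a particle requires giving it sufficient momentum uncertainty:

1. From uncertainty principle: Δp ≥ ℏ/(2Δx)
   Δp_min = (1.055e-34 J·s) / (2 × 7.760e-12 m)
   Δp_min = 6.795e-24 kg·m/s

2. This momentum uncertainty corresponds to kinetic energy:
   KE ≈ (Δp)²/(2m) = (6.795e-24)²/(2 × 1.673e-27 kg)
   KE = 1.380e-20 J = 86.145 meV

Tighter localization requires more energy.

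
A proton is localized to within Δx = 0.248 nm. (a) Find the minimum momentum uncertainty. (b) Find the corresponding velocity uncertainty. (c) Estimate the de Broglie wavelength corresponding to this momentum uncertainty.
(a) Δp_min = 2.126 × 10^-25 kg·m/s
(b) Δv_min = 127.115 m/s
(c) λ_dB = 3.116 nm

Step-by-step:

(a) From the uncertainty principle:
Δp_min = ℏ/(2Δx) = (1.055e-34 J·s)/(2 × 2.480e-10 m) = 2.126e-25 kg·m/s

(b) The velocity uncertainty:
Δv = Δp/m = (2.126e-25 kg·m/s)/(1.673e-27 kg) = 1.271e+02 m/s = 127.115 m/s

(c) The de Broglie wavelength for this momentum:
λ = h/p = (6.626e-34 J·s)/(2.126e-25 kg·m/s) = 3.116e-09 m = 3.116 nm

Note: The de Broglie wavelength is comparable to the localization size, as expected from wave-particle duality.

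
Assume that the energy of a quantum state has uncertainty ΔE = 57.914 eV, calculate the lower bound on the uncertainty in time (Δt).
5.683 as

Using the energy-time uncertainty principle:
ΔEΔt ≥ ℏ/2

The minimum uncertainty in time is:
Δt_min = ℏ/(2ΔE)
Δt_min = (1.055e-34 J·s) / (2 × 9.279e-18 J)
Δt_min = 5.683e-18 s = 5.683 as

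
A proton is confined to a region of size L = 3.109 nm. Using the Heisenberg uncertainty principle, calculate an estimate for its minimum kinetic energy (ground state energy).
536.677 neV

Using the uncertainty principle to estimate ground state energy:

1. The position uncertainty is approximately the confinement size:
   Δx ≈ L = 3.109e-09 m

2. From ΔxΔp ≥ ℏ/2, the minimum momentum uncertainty is:
   Δp ≈ ℏ/(2L) = 1.696e-26 kg·m/s

3. The kinetic energy is approximately:
   KE ≈ (Δp)²/(2m) = (1.696e-26)²/(2 × 1.673e-27 kg)
   KE ≈ 8.599e-26 J = 536.677 neV

This is an order-of-magnitude estimate of the ground state energy.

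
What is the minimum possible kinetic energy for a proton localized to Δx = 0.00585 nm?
151.580 meV

Localizing a particle requires giving it sufficient momentum uncertainty:

1. From uncertainty principle: Δp ≥ ℏ/(2Δx)
   Δp_min = (1.055e-34 J·s) / (2 × 5.850e-12 m)
   Δp_min = 9.013e-24 kg·m/s

2. This momentum uncertainty corresponds to kinetic energy:
   KE ≈ (Δp)²/(2m) = (9.013e-24)²/(2 × 1.673e-27 kg)
   KE = 2.429e-20 J = 151.580 meV

Tighter localization requires more energy.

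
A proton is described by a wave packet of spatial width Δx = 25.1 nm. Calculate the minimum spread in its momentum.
2.101 × 10^-27 kg·m/s

For a wave packet, the spatial width Δx and momentum spread Δp are related by the uncertainty principle:
ΔxΔp ≥ ℏ/2

The minimum momentum spread is:
Δp_min = ℏ/(2Δx)
Δp_min = (1.055e-34 J·s) / (2 × 2.510e-08 m)
Δp_min = 2.101e-27 kg·m/s

A wave packet cannot have both a well-defined position and well-defined momentum.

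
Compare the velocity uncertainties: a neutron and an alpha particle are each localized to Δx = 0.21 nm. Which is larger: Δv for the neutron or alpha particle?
The neutron has the larger minimum velocity uncertainty, by a ratio of 4.0.

For both particles, Δp_min = ℏ/(2Δx) = 2.511e-25 kg·m/s (same for both).

The velocity uncertainty is Δv = Δp/m:
- neutron: Δv = 2.511e-25 / 1.675e-27 = 1.499e+02 m/s = 149.910 m/s
- alpha particle: Δv = 2.511e-25 / 6.645e-27 = 3.779e+01 m/s = 37.788 m/s

Ratio: 1.499e+02 / 3.779e+01 = 4.0

The lighter particle has larger velocity uncertainty because Δv ∝ 1/m.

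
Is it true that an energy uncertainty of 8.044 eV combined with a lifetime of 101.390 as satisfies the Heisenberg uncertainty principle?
Yes, it satisfies the uncertainty relation.

Calculate the product ΔEΔt:
ΔE = 8.044 eV = 1.289e-18 J
ΔEΔt = (1.289e-18 J) × (1.014e-16 s)
ΔEΔt = 1.307e-34 J·s

Compare to the minimum allowed value ℏ/2:
ℏ/2 = 5.273e-35 J·s

Since ΔEΔt = 1.307e-34 J·s ≥ 5.273e-35 J·s = ℏ/2,
this satisfies the uncertainty relation.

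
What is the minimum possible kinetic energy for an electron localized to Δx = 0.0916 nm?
1.135 eV

Localizing a particle requires giving it sufficient momentum uncertainty:

1. From uncertainty principle: Δp ≥ ℏ/(2Δx)
   Δp_min = (1.055e-34 J·s) / (2 × 9.160e-11 m)
   Δp_min = 5.756e-25 kg·m/s

2. This momentum uncertainty corresponds to kinetic energy:
   KE ≈ (Δp)²/(2m) = (5.756e-25)²/(2 × 9.109e-31 kg)
   KE = 1.819e-19 J = 1.135 eV

Tighter localization requires more energy.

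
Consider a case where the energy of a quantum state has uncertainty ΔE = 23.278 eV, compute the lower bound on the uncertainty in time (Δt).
14.138 as

Using the energy-time uncertainty principle:
ΔEΔt ≥ ℏ/2

The minimum uncertainty in time is:
Δt_min = ℏ/(2ΔE)
Δt_min = (1.055e-34 J·s) / (2 × 3.730e-18 J)
Δt_min = 1.414e-17 s = 14.138 as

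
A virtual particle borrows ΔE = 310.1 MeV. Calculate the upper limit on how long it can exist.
1.061 ys

Using the energy-time uncertainty principle:
ΔEΔt ≥ ℏ/2

For a virtual particle borrowing energy ΔE, the maximum lifetime is:
Δt_max = ℏ/(2ΔE)

Converting energy:
ΔE = 310.1 MeV = 4.968e-11 J

Δt_max = (1.055e-34 J·s) / (2 × 4.968e-11 J)
Δt_max = 1.061e-24 s = 1.061 ys

Virtual particles with higher borrowed energy exist for shorter times.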